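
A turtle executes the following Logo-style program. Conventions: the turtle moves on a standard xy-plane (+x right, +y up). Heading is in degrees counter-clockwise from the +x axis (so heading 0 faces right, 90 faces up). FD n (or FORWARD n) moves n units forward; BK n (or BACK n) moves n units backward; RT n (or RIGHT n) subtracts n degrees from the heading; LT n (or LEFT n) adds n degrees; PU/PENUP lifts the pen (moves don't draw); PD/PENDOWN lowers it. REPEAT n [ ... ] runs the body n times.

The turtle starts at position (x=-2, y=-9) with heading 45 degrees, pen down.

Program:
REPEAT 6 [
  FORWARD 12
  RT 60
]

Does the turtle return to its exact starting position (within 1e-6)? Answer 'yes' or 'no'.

Answer: yes

Derivation:
Executing turtle program step by step:
Start: pos=(-2,-9), heading=45, pen down
REPEAT 6 [
  -- iteration 1/6 --
  FD 12: (-2,-9) -> (6.485,-0.515) [heading=45, draw]
  RT 60: heading 45 -> 345
  -- iteration 2/6 --
  FD 12: (6.485,-0.515) -> (18.076,-3.621) [heading=345, draw]
  RT 60: heading 345 -> 285
  -- iteration 3/6 --
  FD 12: (18.076,-3.621) -> (21.182,-15.212) [heading=285, draw]
  RT 60: heading 285 -> 225
  -- iteration 4/6 --
  FD 12: (21.182,-15.212) -> (12.697,-23.697) [heading=225, draw]
  RT 60: heading 225 -> 165
  -- iteration 5/6 --
  FD 12: (12.697,-23.697) -> (1.106,-20.591) [heading=165, draw]
  RT 60: heading 165 -> 105
  -- iteration 6/6 --
  FD 12: (1.106,-20.591) -> (-2,-9) [heading=105, draw]
  RT 60: heading 105 -> 45
]
Final: pos=(-2,-9), heading=45, 6 segment(s) drawn

Start position: (-2, -9)
Final position: (-2, -9)
Distance = 0; < 1e-6 -> CLOSED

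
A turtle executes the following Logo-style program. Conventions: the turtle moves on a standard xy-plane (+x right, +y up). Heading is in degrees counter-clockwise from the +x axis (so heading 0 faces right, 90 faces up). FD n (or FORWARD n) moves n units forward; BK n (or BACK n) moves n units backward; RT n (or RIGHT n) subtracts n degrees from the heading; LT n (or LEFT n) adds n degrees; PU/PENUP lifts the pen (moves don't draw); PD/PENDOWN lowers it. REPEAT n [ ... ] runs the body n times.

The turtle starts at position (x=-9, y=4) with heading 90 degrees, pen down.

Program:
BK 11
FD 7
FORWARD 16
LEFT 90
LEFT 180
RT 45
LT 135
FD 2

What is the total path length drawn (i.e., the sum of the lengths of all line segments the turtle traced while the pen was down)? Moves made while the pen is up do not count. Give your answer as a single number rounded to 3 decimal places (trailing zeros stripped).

Answer: 36

Derivation:
Executing turtle program step by step:
Start: pos=(-9,4), heading=90, pen down
BK 11: (-9,4) -> (-9,-7) [heading=90, draw]
FD 7: (-9,-7) -> (-9,0) [heading=90, draw]
FD 16: (-9,0) -> (-9,16) [heading=90, draw]
LT 90: heading 90 -> 180
LT 180: heading 180 -> 0
RT 45: heading 0 -> 315
LT 135: heading 315 -> 90
FD 2: (-9,16) -> (-9,18) [heading=90, draw]
Final: pos=(-9,18), heading=90, 4 segment(s) drawn

Segment lengths:
  seg 1: (-9,4) -> (-9,-7), length = 11
  seg 2: (-9,-7) -> (-9,0), length = 7
  seg 3: (-9,0) -> (-9,16), length = 16
  seg 4: (-9,16) -> (-9,18), length = 2
Total = 36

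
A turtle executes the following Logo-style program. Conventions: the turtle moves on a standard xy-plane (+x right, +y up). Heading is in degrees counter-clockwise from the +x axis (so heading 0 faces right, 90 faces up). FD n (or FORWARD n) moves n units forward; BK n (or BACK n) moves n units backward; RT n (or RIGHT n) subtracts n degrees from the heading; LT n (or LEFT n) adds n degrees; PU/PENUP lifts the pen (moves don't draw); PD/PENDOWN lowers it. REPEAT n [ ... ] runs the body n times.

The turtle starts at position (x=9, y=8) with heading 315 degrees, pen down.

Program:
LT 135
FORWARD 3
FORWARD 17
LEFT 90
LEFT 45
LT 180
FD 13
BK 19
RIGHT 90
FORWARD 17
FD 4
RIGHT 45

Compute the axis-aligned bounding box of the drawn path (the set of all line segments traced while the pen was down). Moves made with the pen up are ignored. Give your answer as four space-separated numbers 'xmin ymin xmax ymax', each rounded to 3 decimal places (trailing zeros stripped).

Executing turtle program step by step:
Start: pos=(9,8), heading=315, pen down
LT 135: heading 315 -> 90
FD 3: (9,8) -> (9,11) [heading=90, draw]
FD 17: (9,11) -> (9,28) [heading=90, draw]
LT 90: heading 90 -> 180
LT 45: heading 180 -> 225
LT 180: heading 225 -> 45
FD 13: (9,28) -> (18.192,37.192) [heading=45, draw]
BK 19: (18.192,37.192) -> (4.757,23.757) [heading=45, draw]
RT 90: heading 45 -> 315
FD 17: (4.757,23.757) -> (16.778,11.737) [heading=315, draw]
FD 4: (16.778,11.737) -> (19.607,8.908) [heading=315, draw]
RT 45: heading 315 -> 270
Final: pos=(19.607,8.908), heading=270, 6 segment(s) drawn

Segment endpoints: x in {4.757, 9, 9, 9, 16.778, 18.192, 19.607}, y in {8, 8.908, 11, 11.737, 23.757, 28, 37.192}
xmin=4.757, ymin=8, xmax=19.607, ymax=37.192

Answer: 4.757 8 19.607 37.192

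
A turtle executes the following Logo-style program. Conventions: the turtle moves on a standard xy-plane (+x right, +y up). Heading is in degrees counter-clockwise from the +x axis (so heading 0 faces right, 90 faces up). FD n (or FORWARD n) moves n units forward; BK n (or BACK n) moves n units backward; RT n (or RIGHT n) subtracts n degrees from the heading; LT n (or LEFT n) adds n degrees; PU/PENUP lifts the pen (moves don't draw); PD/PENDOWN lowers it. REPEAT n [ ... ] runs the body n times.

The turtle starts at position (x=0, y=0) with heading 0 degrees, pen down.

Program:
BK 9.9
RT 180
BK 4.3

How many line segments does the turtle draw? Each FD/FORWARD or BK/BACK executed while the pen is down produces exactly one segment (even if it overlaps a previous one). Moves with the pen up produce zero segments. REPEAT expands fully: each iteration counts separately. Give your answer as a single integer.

Executing turtle program step by step:
Start: pos=(0,0), heading=0, pen down
BK 9.9: (0,0) -> (-9.9,0) [heading=0, draw]
RT 180: heading 0 -> 180
BK 4.3: (-9.9,0) -> (-5.6,0) [heading=180, draw]
Final: pos=(-5.6,0), heading=180, 2 segment(s) drawn
Segments drawn: 2

Answer: 2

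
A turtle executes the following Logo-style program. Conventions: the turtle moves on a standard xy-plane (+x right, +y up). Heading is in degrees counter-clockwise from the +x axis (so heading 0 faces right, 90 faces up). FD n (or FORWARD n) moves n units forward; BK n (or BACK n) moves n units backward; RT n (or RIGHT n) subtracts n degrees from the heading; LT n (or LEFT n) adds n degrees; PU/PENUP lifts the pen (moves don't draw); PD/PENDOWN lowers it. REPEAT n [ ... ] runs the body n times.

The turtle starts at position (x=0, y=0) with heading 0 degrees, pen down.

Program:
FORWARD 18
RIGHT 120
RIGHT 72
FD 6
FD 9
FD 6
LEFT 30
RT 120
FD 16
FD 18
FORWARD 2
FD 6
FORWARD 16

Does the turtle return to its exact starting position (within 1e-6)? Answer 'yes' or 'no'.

Executing turtle program step by step:
Start: pos=(0,0), heading=0, pen down
FD 18: (0,0) -> (18,0) [heading=0, draw]
RT 120: heading 0 -> 240
RT 72: heading 240 -> 168
FD 6: (18,0) -> (12.131,1.247) [heading=168, draw]
FD 9: (12.131,1.247) -> (3.328,3.119) [heading=168, draw]
FD 6: (3.328,3.119) -> (-2.541,4.366) [heading=168, draw]
LT 30: heading 168 -> 198
RT 120: heading 198 -> 78
FD 16: (-2.541,4.366) -> (0.785,20.017) [heading=78, draw]
FD 18: (0.785,20.017) -> (4.528,37.623) [heading=78, draw]
FD 2: (4.528,37.623) -> (4.944,39.579) [heading=78, draw]
FD 6: (4.944,39.579) -> (6.191,45.448) [heading=78, draw]
FD 16: (6.191,45.448) -> (9.518,61.099) [heading=78, draw]
Final: pos=(9.518,61.099), heading=78, 9 segment(s) drawn

Start position: (0, 0)
Final position: (9.518, 61.099)
Distance = 61.836; >= 1e-6 -> NOT closed

Answer: no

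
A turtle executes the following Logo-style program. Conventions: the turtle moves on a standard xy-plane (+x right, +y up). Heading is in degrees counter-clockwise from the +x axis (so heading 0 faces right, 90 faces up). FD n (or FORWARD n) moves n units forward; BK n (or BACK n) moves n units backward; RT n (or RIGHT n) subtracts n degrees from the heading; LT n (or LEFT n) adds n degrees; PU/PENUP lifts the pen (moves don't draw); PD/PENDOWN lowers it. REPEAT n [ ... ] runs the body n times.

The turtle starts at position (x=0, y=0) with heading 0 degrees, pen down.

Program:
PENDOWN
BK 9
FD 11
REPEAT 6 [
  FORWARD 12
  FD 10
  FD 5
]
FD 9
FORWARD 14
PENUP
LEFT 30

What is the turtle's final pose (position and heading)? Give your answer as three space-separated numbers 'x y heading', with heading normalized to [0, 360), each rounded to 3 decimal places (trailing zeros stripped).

Executing turtle program step by step:
Start: pos=(0,0), heading=0, pen down
PD: pen down
BK 9: (0,0) -> (-9,0) [heading=0, draw]
FD 11: (-9,0) -> (2,0) [heading=0, draw]
REPEAT 6 [
  -- iteration 1/6 --
  FD 12: (2,0) -> (14,0) [heading=0, draw]
  FD 10: (14,0) -> (24,0) [heading=0, draw]
  FD 5: (24,0) -> (29,0) [heading=0, draw]
  -- iteration 2/6 --
  FD 12: (29,0) -> (41,0) [heading=0, draw]
  FD 10: (41,0) -> (51,0) [heading=0, draw]
  FD 5: (51,0) -> (56,0) [heading=0, draw]
  -- iteration 3/6 --
  FD 12: (56,0) -> (68,0) [heading=0, draw]
  FD 10: (68,0) -> (78,0) [heading=0, draw]
  FD 5: (78,0) -> (83,0) [heading=0, draw]
  -- iteration 4/6 --
  FD 12: (83,0) -> (95,0) [heading=0, draw]
  FD 10: (95,0) -> (105,0) [heading=0, draw]
  FD 5: (105,0) -> (110,0) [heading=0, draw]
  -- iteration 5/6 --
  FD 12: (110,0) -> (122,0) [heading=0, draw]
  FD 10: (122,0) -> (132,0) [heading=0, draw]
  FD 5: (132,0) -> (137,0) [heading=0, draw]
  -- iteration 6/6 --
  FD 12: (137,0) -> (149,0) [heading=0, draw]
  FD 10: (149,0) -> (159,0) [heading=0, draw]
  FD 5: (159,0) -> (164,0) [heading=0, draw]
]
FD 9: (164,0) -> (173,0) [heading=0, draw]
FD 14: (173,0) -> (187,0) [heading=0, draw]
PU: pen up
LT 30: heading 0 -> 30
Final: pos=(187,0), heading=30, 22 segment(s) drawn

Answer: 187 0 30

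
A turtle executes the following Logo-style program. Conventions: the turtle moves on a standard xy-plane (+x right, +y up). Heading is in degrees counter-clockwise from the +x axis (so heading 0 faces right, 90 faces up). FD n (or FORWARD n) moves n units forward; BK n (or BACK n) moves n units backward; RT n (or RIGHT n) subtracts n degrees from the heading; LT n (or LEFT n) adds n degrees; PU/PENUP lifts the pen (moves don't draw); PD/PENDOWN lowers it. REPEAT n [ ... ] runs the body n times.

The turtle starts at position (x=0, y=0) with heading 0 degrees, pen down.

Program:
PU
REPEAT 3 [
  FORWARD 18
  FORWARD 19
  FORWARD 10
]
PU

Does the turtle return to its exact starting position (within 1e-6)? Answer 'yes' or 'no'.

Answer: no

Derivation:
Executing turtle program step by step:
Start: pos=(0,0), heading=0, pen down
PU: pen up
REPEAT 3 [
  -- iteration 1/3 --
  FD 18: (0,0) -> (18,0) [heading=0, move]
  FD 19: (18,0) -> (37,0) [heading=0, move]
  FD 10: (37,0) -> (47,0) [heading=0, move]
  -- iteration 2/3 --
  FD 18: (47,0) -> (65,0) [heading=0, move]
  FD 19: (65,0) -> (84,0) [heading=0, move]
  FD 10: (84,0) -> (94,0) [heading=0, move]
  -- iteration 3/3 --
  FD 18: (94,0) -> (112,0) [heading=0, move]
  FD 19: (112,0) -> (131,0) [heading=0, move]
  FD 10: (131,0) -> (141,0) [heading=0, move]
]
PU: pen up
Final: pos=(141,0), heading=0, 0 segment(s) drawn

Start position: (0, 0)
Final position: (141, 0)
Distance = 141; >= 1e-6 -> NOT closed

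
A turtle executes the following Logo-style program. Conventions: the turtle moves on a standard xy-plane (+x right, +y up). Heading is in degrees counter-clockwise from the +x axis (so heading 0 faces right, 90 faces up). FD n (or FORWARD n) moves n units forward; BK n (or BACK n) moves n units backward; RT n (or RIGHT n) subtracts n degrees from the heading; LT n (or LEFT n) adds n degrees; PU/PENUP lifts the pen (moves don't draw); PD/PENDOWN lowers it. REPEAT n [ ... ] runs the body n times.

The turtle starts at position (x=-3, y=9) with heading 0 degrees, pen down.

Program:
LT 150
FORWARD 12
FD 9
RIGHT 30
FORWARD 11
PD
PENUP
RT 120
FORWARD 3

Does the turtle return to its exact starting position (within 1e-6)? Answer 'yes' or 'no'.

Executing turtle program step by step:
Start: pos=(-3,9), heading=0, pen down
LT 150: heading 0 -> 150
FD 12: (-3,9) -> (-13.392,15) [heading=150, draw]
FD 9: (-13.392,15) -> (-21.187,19.5) [heading=150, draw]
RT 30: heading 150 -> 120
FD 11: (-21.187,19.5) -> (-26.687,29.026) [heading=120, draw]
PD: pen down
PU: pen up
RT 120: heading 120 -> 0
FD 3: (-26.687,29.026) -> (-23.687,29.026) [heading=0, move]
Final: pos=(-23.687,29.026), heading=0, 3 segment(s) drawn

Start position: (-3, 9)
Final position: (-23.687, 29.026)
Distance = 28.792; >= 1e-6 -> NOT closed

Answer: no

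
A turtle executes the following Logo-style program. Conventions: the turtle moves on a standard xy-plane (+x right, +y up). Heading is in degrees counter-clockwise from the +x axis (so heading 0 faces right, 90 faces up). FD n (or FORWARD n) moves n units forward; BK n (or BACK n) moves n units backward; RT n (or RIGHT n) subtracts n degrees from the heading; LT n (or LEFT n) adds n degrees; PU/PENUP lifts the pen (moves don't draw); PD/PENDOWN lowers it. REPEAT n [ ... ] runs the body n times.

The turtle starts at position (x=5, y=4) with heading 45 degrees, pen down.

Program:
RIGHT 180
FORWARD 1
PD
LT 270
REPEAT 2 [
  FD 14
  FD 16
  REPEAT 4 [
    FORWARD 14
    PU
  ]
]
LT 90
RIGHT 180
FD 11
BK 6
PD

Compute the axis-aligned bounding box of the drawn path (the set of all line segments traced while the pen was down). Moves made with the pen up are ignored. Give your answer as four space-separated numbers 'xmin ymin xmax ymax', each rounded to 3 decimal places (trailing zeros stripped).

Answer: -26.82 3.293 5 34.406

Derivation:
Executing turtle program step by step:
Start: pos=(5,4), heading=45, pen down
RT 180: heading 45 -> 225
FD 1: (5,4) -> (4.293,3.293) [heading=225, draw]
PD: pen down
LT 270: heading 225 -> 135
REPEAT 2 [
  -- iteration 1/2 --
  FD 14: (4.293,3.293) -> (-5.607,13.192) [heading=135, draw]
  FD 16: (-5.607,13.192) -> (-16.92,24.506) [heading=135, draw]
  REPEAT 4 [
    -- iteration 1/4 --
    FD 14: (-16.92,24.506) -> (-26.82,34.406) [heading=135, draw]
    PU: pen up
    -- iteration 2/4 --
    FD 14: (-26.82,34.406) -> (-36.719,44.305) [heading=135, move]
    PU: pen up
    -- iteration 3/4 --
    FD 14: (-36.719,44.305) -> (-46.619,54.205) [heading=135, move]
    PU: pen up
    -- iteration 4/4 --
    FD 14: (-46.619,54.205) -> (-56.518,64.104) [heading=135, move]
    PU: pen up
  ]
  -- iteration 2/2 --
  FD 14: (-56.518,64.104) -> (-66.418,74.004) [heading=135, move]
  FD 16: (-66.418,74.004) -> (-77.731,85.317) [heading=135, move]
  REPEAT 4 [
    -- iteration 1/4 --
    FD 14: (-77.731,85.317) -> (-87.631,95.217) [heading=135, move]
    PU: pen up
    -- iteration 2/4 --
    FD 14: (-87.631,95.217) -> (-97.53,105.116) [heading=135, move]
    PU: pen up
    -- iteration 3/4 --
    FD 14: (-97.53,105.116) -> (-107.43,115.016) [heading=135, move]
    PU: pen up
    -- iteration 4/4 --
    FD 14: (-107.43,115.016) -> (-117.329,124.915) [heading=135, move]
    PU: pen up
  ]
]
LT 90: heading 135 -> 225
RT 180: heading 225 -> 45
FD 11: (-117.329,124.915) -> (-109.551,132.693) [heading=45, move]
BK 6: (-109.551,132.693) -> (-113.794,128.451) [heading=45, move]
PD: pen down
Final: pos=(-113.794,128.451), heading=45, 4 segment(s) drawn

Segment endpoints: x in {-26.82, -16.92, -5.607, 4.293, 5}, y in {3.293, 4, 13.192, 24.506, 34.406}
xmin=-26.82, ymin=3.293, xmax=5, ymax=34.406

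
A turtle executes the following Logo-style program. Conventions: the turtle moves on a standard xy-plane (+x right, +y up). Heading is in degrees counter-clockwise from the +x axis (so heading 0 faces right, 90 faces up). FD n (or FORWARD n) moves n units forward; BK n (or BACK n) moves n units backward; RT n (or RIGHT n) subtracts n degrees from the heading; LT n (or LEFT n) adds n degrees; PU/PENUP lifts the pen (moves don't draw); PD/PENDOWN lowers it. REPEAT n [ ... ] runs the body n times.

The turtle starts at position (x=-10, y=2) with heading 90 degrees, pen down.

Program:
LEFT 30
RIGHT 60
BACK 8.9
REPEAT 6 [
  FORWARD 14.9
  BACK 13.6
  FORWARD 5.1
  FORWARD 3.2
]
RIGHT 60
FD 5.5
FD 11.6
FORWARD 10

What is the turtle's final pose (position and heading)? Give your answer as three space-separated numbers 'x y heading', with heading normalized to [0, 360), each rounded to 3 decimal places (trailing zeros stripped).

Executing turtle program step by step:
Start: pos=(-10,2), heading=90, pen down
LT 30: heading 90 -> 120
RT 60: heading 120 -> 60
BK 8.9: (-10,2) -> (-14.45,-5.708) [heading=60, draw]
REPEAT 6 [
  -- iteration 1/6 --
  FD 14.9: (-14.45,-5.708) -> (-7,7.196) [heading=60, draw]
  BK 13.6: (-7,7.196) -> (-13.8,-4.582) [heading=60, draw]
  FD 5.1: (-13.8,-4.582) -> (-11.25,-0.165) [heading=60, draw]
  FD 3.2: (-11.25,-0.165) -> (-9.65,2.606) [heading=60, draw]
  -- iteration 2/6 --
  FD 14.9: (-9.65,2.606) -> (-2.2,15.51) [heading=60, draw]
  BK 13.6: (-2.2,15.51) -> (-9,3.732) [heading=60, draw]
  FD 5.1: (-9,3.732) -> (-6.45,8.149) [heading=60, draw]
  FD 3.2: (-6.45,8.149) -> (-4.85,10.92) [heading=60, draw]
  -- iteration 3/6 --
  FD 14.9: (-4.85,10.92) -> (2.6,23.824) [heading=60, draw]
  BK 13.6: (2.6,23.824) -> (-4.2,12.046) [heading=60, draw]
  FD 5.1: (-4.2,12.046) -> (-1.65,16.463) [heading=60, draw]
  FD 3.2: (-1.65,16.463) -> (-0.05,19.234) [heading=60, draw]
  -- iteration 4/6 --
  FD 14.9: (-0.05,19.234) -> (7.4,32.138) [heading=60, draw]
  BK 13.6: (7.4,32.138) -> (0.6,20.36) [heading=60, draw]
  FD 5.1: (0.6,20.36) -> (3.15,24.776) [heading=60, draw]
  FD 3.2: (3.15,24.776) -> (4.75,27.548) [heading=60, draw]
  -- iteration 5/6 --
  FD 14.9: (4.75,27.548) -> (12.2,40.452) [heading=60, draw]
  BK 13.6: (12.2,40.452) -> (5.4,28.674) [heading=60, draw]
  FD 5.1: (5.4,28.674) -> (7.95,33.09) [heading=60, draw]
  FD 3.2: (7.95,33.09) -> (9.55,35.862) [heading=60, draw]
  -- iteration 6/6 --
  FD 14.9: (9.55,35.862) -> (17,48.765) [heading=60, draw]
  BK 13.6: (17,48.765) -> (10.2,36.987) [heading=60, draw]
  FD 5.1: (10.2,36.987) -> (12.75,41.404) [heading=60, draw]
  FD 3.2: (12.75,41.404) -> (14.35,44.175) [heading=60, draw]
]
RT 60: heading 60 -> 0
FD 5.5: (14.35,44.175) -> (19.85,44.175) [heading=0, draw]
FD 11.6: (19.85,44.175) -> (31.45,44.175) [heading=0, draw]
FD 10: (31.45,44.175) -> (41.45,44.175) [heading=0, draw]
Final: pos=(41.45,44.175), heading=0, 28 segment(s) drawn

Answer: 41.45 44.175 0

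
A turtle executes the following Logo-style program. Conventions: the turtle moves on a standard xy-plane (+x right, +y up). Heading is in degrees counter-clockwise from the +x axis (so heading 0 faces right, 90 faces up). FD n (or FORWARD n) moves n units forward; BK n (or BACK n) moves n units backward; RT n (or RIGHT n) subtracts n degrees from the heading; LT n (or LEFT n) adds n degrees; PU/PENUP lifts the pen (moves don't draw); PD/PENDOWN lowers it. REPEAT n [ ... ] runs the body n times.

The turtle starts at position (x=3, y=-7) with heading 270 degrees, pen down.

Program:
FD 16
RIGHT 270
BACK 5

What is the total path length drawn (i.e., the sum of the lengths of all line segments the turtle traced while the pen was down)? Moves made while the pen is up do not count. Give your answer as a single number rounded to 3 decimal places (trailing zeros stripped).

Executing turtle program step by step:
Start: pos=(3,-7), heading=270, pen down
FD 16: (3,-7) -> (3,-23) [heading=270, draw]
RT 270: heading 270 -> 0
BK 5: (3,-23) -> (-2,-23) [heading=0, draw]
Final: pos=(-2,-23), heading=0, 2 segment(s) drawn

Segment lengths:
  seg 1: (3,-7) -> (3,-23), length = 16
  seg 2: (3,-23) -> (-2,-23), length = 5
Total = 21

Answer: 21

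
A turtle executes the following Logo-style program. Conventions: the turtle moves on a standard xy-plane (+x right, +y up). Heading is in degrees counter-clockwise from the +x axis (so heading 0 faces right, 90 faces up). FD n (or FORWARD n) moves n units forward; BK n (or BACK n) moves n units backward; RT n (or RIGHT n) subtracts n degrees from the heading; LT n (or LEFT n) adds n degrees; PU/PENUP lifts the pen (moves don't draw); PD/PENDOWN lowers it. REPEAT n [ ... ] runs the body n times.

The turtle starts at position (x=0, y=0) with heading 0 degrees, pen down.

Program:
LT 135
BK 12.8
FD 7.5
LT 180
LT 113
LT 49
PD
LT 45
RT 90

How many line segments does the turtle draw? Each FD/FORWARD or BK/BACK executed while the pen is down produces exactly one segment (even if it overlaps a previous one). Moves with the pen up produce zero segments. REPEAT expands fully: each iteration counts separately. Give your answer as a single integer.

Executing turtle program step by step:
Start: pos=(0,0), heading=0, pen down
LT 135: heading 0 -> 135
BK 12.8: (0,0) -> (9.051,-9.051) [heading=135, draw]
FD 7.5: (9.051,-9.051) -> (3.748,-3.748) [heading=135, draw]
LT 180: heading 135 -> 315
LT 113: heading 315 -> 68
LT 49: heading 68 -> 117
PD: pen down
LT 45: heading 117 -> 162
RT 90: heading 162 -> 72
Final: pos=(3.748,-3.748), heading=72, 2 segment(s) drawn
Segments drawn: 2

Answer: 2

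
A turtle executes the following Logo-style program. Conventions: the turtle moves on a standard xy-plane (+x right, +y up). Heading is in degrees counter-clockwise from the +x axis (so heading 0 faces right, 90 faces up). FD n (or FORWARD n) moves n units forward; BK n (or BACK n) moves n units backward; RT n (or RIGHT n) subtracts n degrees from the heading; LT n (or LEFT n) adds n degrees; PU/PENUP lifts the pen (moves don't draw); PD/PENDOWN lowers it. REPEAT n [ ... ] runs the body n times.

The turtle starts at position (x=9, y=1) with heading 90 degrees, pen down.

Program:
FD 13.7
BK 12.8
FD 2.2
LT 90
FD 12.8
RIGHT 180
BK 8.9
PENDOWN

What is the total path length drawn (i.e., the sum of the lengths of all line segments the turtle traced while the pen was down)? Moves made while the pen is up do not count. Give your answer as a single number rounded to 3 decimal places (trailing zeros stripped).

Answer: 50.4

Derivation:
Executing turtle program step by step:
Start: pos=(9,1), heading=90, pen down
FD 13.7: (9,1) -> (9,14.7) [heading=90, draw]
BK 12.8: (9,14.7) -> (9,1.9) [heading=90, draw]
FD 2.2: (9,1.9) -> (9,4.1) [heading=90, draw]
LT 90: heading 90 -> 180
FD 12.8: (9,4.1) -> (-3.8,4.1) [heading=180, draw]
RT 180: heading 180 -> 0
BK 8.9: (-3.8,4.1) -> (-12.7,4.1) [heading=0, draw]
PD: pen down
Final: pos=(-12.7,4.1), heading=0, 5 segment(s) drawn

Segment lengths:
  seg 1: (9,1) -> (9,14.7), length = 13.7
  seg 2: (9,14.7) -> (9,1.9), length = 12.8
  seg 3: (9,1.9) -> (9,4.1), length = 2.2
  seg 4: (9,4.1) -> (-3.8,4.1), length = 12.8
  seg 5: (-3.8,4.1) -> (-12.7,4.1), length = 8.9
Total = 50.4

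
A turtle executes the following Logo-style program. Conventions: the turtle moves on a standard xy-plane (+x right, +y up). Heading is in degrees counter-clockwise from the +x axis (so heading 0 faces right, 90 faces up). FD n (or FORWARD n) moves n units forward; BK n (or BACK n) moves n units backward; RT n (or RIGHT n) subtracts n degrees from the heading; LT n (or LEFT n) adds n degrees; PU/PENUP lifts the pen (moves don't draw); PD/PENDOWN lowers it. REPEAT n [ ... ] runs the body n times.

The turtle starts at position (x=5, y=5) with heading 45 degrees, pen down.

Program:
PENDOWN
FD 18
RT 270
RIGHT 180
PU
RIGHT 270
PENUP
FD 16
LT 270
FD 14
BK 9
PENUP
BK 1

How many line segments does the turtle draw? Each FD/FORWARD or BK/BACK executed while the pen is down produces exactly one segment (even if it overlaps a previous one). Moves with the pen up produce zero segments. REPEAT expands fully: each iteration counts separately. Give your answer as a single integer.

Executing turtle program step by step:
Start: pos=(5,5), heading=45, pen down
PD: pen down
FD 18: (5,5) -> (17.728,17.728) [heading=45, draw]
RT 270: heading 45 -> 135
RT 180: heading 135 -> 315
PU: pen up
RT 270: heading 315 -> 45
PU: pen up
FD 16: (17.728,17.728) -> (29.042,29.042) [heading=45, move]
LT 270: heading 45 -> 315
FD 14: (29.042,29.042) -> (38.941,19.142) [heading=315, move]
BK 9: (38.941,19.142) -> (32.577,25.506) [heading=315, move]
PU: pen up
BK 1: (32.577,25.506) -> (31.87,26.213) [heading=315, move]
Final: pos=(31.87,26.213), heading=315, 1 segment(s) drawn
Segments drawn: 1

Answer: 1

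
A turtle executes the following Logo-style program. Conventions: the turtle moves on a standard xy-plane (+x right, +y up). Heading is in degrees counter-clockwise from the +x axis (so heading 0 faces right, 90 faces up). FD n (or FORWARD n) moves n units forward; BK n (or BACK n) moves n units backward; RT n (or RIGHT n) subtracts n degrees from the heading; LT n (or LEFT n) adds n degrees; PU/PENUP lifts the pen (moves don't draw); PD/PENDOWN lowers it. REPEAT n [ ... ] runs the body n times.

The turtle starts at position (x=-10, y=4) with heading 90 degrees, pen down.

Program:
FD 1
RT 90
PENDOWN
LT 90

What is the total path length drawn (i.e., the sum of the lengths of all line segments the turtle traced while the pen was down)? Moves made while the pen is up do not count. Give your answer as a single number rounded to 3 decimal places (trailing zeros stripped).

Executing turtle program step by step:
Start: pos=(-10,4), heading=90, pen down
FD 1: (-10,4) -> (-10,5) [heading=90, draw]
RT 90: heading 90 -> 0
PD: pen down
LT 90: heading 0 -> 90
Final: pos=(-10,5), heading=90, 1 segment(s) drawn

Segment lengths:
  seg 1: (-10,4) -> (-10,5), length = 1
Total = 1

Answer: 1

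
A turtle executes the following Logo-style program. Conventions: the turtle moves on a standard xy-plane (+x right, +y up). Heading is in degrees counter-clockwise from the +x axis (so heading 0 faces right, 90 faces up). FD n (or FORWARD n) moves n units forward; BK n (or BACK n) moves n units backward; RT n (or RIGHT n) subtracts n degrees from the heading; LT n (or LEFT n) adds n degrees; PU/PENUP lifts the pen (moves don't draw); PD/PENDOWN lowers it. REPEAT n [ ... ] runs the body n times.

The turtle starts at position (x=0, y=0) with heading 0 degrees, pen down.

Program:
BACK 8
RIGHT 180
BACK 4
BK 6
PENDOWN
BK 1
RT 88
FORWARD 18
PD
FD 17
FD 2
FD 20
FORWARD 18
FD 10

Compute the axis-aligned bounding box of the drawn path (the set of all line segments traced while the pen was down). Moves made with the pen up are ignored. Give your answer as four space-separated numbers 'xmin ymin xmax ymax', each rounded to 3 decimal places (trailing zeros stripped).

Executing turtle program step by step:
Start: pos=(0,0), heading=0, pen down
BK 8: (0,0) -> (-8,0) [heading=0, draw]
RT 180: heading 0 -> 180
BK 4: (-8,0) -> (-4,0) [heading=180, draw]
BK 6: (-4,0) -> (2,0) [heading=180, draw]
PD: pen down
BK 1: (2,0) -> (3,0) [heading=180, draw]
RT 88: heading 180 -> 92
FD 18: (3,0) -> (2.372,17.989) [heading=92, draw]
PD: pen down
FD 17: (2.372,17.989) -> (1.779,34.979) [heading=92, draw]
FD 2: (1.779,34.979) -> (1.709,36.977) [heading=92, draw]
FD 20: (1.709,36.977) -> (1.011,56.965) [heading=92, draw]
FD 18: (1.011,56.965) -> (0.383,74.954) [heading=92, draw]
FD 10: (0.383,74.954) -> (0.034,84.948) [heading=92, draw]
Final: pos=(0.034,84.948), heading=92, 10 segment(s) drawn

Segment endpoints: x in {-8, -4, 0, 0.034, 0.383, 1.011, 1.709, 1.779, 2, 2.372, 3}, y in {0, 0, 0, 0, 17.989, 34.979, 36.977, 56.965, 74.954, 84.948}
xmin=-8, ymin=0, xmax=3, ymax=84.948

Answer: -8 0 3 84.948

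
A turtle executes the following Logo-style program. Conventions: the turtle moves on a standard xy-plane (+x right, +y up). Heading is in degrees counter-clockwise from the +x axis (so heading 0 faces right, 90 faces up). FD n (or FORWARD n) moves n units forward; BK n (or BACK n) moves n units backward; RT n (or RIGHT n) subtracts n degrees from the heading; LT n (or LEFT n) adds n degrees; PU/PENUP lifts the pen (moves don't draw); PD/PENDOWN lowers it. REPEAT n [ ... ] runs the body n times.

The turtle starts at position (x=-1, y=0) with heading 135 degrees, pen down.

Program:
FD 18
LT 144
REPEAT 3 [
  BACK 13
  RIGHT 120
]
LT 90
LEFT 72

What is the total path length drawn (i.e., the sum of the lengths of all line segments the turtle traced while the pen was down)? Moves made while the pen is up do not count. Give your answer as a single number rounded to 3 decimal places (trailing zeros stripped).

Answer: 57

Derivation:
Executing turtle program step by step:
Start: pos=(-1,0), heading=135, pen down
FD 18: (-1,0) -> (-13.728,12.728) [heading=135, draw]
LT 144: heading 135 -> 279
REPEAT 3 [
  -- iteration 1/3 --
  BK 13: (-13.728,12.728) -> (-15.762,25.568) [heading=279, draw]
  RT 120: heading 279 -> 159
  -- iteration 2/3 --
  BK 13: (-15.762,25.568) -> (-3.625,20.909) [heading=159, draw]
  RT 120: heading 159 -> 39
  -- iteration 3/3 --
  BK 13: (-3.625,20.909) -> (-13.728,12.728) [heading=39, draw]
  RT 120: heading 39 -> 279
]
LT 90: heading 279 -> 9
LT 72: heading 9 -> 81
Final: pos=(-13.728,12.728), heading=81, 4 segment(s) drawn

Segment lengths:
  seg 1: (-1,0) -> (-13.728,12.728), length = 18
  seg 2: (-13.728,12.728) -> (-15.762,25.568), length = 13
  seg 3: (-15.762,25.568) -> (-3.625,20.909), length = 13
  seg 4: (-3.625,20.909) -> (-13.728,12.728), length = 13
Total = 57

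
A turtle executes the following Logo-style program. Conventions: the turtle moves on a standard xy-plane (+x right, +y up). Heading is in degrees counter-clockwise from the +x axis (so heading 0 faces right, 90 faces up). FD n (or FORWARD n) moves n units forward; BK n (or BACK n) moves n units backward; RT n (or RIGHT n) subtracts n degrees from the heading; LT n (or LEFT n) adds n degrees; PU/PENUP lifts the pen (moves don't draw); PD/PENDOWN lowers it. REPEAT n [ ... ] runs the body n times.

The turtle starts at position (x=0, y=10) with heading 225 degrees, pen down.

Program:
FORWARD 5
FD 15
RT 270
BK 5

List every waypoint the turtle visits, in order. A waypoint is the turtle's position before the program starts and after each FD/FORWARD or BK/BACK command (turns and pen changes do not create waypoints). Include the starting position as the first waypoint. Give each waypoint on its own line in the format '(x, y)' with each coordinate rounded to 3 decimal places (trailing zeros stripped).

Answer: (0, 10)
(-3.536, 6.464)
(-14.142, -4.142)
(-17.678, -0.607)

Derivation:
Executing turtle program step by step:
Start: pos=(0,10), heading=225, pen down
FD 5: (0,10) -> (-3.536,6.464) [heading=225, draw]
FD 15: (-3.536,6.464) -> (-14.142,-4.142) [heading=225, draw]
RT 270: heading 225 -> 315
BK 5: (-14.142,-4.142) -> (-17.678,-0.607) [heading=315, draw]
Final: pos=(-17.678,-0.607), heading=315, 3 segment(s) drawn
Waypoints (4 total):
(0, 10)
(-3.536, 6.464)
(-14.142, -4.142)
(-17.678, -0.607)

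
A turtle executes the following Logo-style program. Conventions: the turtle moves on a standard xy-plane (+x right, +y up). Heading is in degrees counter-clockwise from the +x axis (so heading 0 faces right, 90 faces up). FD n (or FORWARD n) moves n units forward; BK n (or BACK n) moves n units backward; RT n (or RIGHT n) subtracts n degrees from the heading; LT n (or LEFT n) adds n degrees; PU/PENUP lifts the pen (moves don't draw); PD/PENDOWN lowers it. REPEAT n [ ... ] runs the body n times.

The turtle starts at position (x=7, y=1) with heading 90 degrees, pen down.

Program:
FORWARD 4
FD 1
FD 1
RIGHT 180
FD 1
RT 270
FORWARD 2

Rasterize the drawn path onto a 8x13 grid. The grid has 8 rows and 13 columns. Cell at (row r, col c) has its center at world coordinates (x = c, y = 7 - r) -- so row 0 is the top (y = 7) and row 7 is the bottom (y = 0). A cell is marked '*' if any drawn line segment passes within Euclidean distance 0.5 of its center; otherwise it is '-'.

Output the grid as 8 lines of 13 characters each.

Segment 0: (7,1) -> (7,5)
Segment 1: (7,5) -> (7,6)
Segment 2: (7,6) -> (7,7)
Segment 3: (7,7) -> (7,6)
Segment 4: (7,6) -> (9,6)

Answer: -------*-----
-------***---
-------*-----
-------*-----
-------*-----
-------*-----
-------*-----
-------------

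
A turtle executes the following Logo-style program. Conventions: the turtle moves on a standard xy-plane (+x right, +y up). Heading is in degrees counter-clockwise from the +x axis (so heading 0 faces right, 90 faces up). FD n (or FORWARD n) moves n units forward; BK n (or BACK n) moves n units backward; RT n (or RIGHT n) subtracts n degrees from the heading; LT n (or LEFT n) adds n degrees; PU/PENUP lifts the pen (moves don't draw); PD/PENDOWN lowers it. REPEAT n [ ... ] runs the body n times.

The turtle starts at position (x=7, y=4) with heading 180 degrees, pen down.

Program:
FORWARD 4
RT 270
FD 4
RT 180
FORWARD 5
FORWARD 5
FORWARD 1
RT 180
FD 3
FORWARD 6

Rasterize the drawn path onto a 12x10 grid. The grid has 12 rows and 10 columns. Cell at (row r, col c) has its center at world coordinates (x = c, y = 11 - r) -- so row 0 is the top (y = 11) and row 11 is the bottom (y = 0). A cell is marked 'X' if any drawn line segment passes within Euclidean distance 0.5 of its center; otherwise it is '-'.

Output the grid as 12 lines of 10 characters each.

Segment 0: (7,4) -> (3,4)
Segment 1: (3,4) -> (3,0)
Segment 2: (3,0) -> (3,5)
Segment 3: (3,5) -> (3,10)
Segment 4: (3,10) -> (3,11)
Segment 5: (3,11) -> (3,8)
Segment 6: (3,8) -> (3,2)

Answer: ---X------
---X------
---X------
---X------
---X------
---X------
---X------
---XXXXX--
---X------
---X------
---X------
---X------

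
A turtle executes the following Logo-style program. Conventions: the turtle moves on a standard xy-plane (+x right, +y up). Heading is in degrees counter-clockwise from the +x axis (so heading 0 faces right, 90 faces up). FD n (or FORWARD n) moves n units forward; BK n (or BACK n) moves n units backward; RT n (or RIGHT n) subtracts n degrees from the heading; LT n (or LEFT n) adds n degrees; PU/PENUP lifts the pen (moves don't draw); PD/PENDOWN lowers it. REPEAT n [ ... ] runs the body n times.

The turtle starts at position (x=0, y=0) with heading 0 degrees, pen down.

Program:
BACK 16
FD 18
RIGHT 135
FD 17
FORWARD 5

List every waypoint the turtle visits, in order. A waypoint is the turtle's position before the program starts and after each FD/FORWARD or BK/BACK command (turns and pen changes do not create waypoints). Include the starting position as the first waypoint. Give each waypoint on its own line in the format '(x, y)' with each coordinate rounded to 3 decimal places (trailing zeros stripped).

Executing turtle program step by step:
Start: pos=(0,0), heading=0, pen down
BK 16: (0,0) -> (-16,0) [heading=0, draw]
FD 18: (-16,0) -> (2,0) [heading=0, draw]
RT 135: heading 0 -> 225
FD 17: (2,0) -> (-10.021,-12.021) [heading=225, draw]
FD 5: (-10.021,-12.021) -> (-13.556,-15.556) [heading=225, draw]
Final: pos=(-13.556,-15.556), heading=225, 4 segment(s) drawn
Waypoints (5 total):
(0, 0)
(-16, 0)
(2, 0)
(-10.021, -12.021)
(-13.556, -15.556)

Answer: (0, 0)
(-16, 0)
(2, 0)
(-10.021, -12.021)
(-13.556, -15.556)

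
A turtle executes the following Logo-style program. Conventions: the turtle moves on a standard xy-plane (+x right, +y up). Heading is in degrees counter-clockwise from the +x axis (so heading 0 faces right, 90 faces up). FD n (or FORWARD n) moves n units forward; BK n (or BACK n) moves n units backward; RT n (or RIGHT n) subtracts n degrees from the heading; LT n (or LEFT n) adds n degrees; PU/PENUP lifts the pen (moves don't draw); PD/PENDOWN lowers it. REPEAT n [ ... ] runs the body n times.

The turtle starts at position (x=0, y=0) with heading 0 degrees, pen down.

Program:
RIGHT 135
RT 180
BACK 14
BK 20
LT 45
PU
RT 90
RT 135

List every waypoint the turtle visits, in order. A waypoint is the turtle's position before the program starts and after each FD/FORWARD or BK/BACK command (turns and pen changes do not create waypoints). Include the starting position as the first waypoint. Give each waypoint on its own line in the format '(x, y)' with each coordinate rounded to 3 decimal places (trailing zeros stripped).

Executing turtle program step by step:
Start: pos=(0,0), heading=0, pen down
RT 135: heading 0 -> 225
RT 180: heading 225 -> 45
BK 14: (0,0) -> (-9.899,-9.899) [heading=45, draw]
BK 20: (-9.899,-9.899) -> (-24.042,-24.042) [heading=45, draw]
LT 45: heading 45 -> 90
PU: pen up
RT 90: heading 90 -> 0
RT 135: heading 0 -> 225
Final: pos=(-24.042,-24.042), heading=225, 2 segment(s) drawn
Waypoints (3 total):
(0, 0)
(-9.899, -9.899)
(-24.042, -24.042)

Answer: (0, 0)
(-9.899, -9.899)
(-24.042, -24.042)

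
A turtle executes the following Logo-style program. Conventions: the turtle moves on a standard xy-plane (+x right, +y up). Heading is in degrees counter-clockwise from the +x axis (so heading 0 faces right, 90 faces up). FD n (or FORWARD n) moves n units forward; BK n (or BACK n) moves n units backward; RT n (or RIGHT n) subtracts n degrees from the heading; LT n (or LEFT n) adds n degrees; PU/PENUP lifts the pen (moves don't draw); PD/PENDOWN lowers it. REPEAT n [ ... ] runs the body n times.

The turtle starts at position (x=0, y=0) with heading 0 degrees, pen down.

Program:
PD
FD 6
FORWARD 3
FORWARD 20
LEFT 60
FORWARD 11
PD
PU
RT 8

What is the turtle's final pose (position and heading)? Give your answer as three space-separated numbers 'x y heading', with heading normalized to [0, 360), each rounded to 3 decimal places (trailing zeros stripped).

Executing turtle program step by step:
Start: pos=(0,0), heading=0, pen down
PD: pen down
FD 6: (0,0) -> (6,0) [heading=0, draw]
FD 3: (6,0) -> (9,0) [heading=0, draw]
FD 20: (9,0) -> (29,0) [heading=0, draw]
LT 60: heading 0 -> 60
FD 11: (29,0) -> (34.5,9.526) [heading=60, draw]
PD: pen down
PU: pen up
RT 8: heading 60 -> 52
Final: pos=(34.5,9.526), heading=52, 4 segment(s) drawn

Answer: 34.5 9.526 52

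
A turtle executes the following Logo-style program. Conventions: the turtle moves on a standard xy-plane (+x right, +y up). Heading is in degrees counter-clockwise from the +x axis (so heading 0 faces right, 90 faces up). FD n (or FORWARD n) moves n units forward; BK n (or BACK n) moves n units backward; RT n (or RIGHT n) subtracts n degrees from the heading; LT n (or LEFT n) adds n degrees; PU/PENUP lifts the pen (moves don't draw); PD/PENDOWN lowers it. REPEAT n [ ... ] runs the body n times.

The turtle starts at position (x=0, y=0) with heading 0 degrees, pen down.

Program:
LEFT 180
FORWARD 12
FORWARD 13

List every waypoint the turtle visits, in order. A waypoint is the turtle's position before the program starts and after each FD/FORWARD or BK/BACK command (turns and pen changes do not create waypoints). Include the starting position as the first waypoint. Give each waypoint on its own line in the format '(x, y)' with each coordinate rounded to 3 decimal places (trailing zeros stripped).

Executing turtle program step by step:
Start: pos=(0,0), heading=0, pen down
LT 180: heading 0 -> 180
FD 12: (0,0) -> (-12,0) [heading=180, draw]
FD 13: (-12,0) -> (-25,0) [heading=180, draw]
Final: pos=(-25,0), heading=180, 2 segment(s) drawn
Waypoints (3 total):
(0, 0)
(-12, 0)
(-25, 0)

Answer: (0, 0)
(-12, 0)
(-25, 0)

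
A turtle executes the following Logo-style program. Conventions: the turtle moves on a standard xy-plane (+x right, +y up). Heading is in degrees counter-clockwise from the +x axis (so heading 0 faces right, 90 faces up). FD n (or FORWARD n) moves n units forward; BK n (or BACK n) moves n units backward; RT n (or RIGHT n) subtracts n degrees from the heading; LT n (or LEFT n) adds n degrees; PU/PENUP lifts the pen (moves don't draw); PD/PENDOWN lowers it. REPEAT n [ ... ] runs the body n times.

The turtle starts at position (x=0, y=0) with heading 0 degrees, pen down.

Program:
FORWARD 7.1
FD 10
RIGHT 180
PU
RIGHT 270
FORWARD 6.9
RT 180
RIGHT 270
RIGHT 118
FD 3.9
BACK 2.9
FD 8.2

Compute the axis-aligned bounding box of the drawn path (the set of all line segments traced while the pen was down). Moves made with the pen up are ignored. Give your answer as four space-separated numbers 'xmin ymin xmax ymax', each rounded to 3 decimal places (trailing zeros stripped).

Answer: 0 0 17.1 0

Derivation:
Executing turtle program step by step:
Start: pos=(0,0), heading=0, pen down
FD 7.1: (0,0) -> (7.1,0) [heading=0, draw]
FD 10: (7.1,0) -> (17.1,0) [heading=0, draw]
RT 180: heading 0 -> 180
PU: pen up
RT 270: heading 180 -> 270
FD 6.9: (17.1,0) -> (17.1,-6.9) [heading=270, move]
RT 180: heading 270 -> 90
RT 270: heading 90 -> 180
RT 118: heading 180 -> 62
FD 3.9: (17.1,-6.9) -> (18.931,-3.457) [heading=62, move]
BK 2.9: (18.931,-3.457) -> (17.569,-6.017) [heading=62, move]
FD 8.2: (17.569,-6.017) -> (21.419,1.223) [heading=62, move]
Final: pos=(21.419,1.223), heading=62, 2 segment(s) drawn

Segment endpoints: x in {0, 7.1, 17.1}, y in {0}
xmin=0, ymin=0, xmax=17.1, ymax=0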